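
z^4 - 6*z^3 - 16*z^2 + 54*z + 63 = (z - 7)*(z - 3)*(z + 1)*(z + 3)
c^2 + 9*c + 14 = (c + 2)*(c + 7)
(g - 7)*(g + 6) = g^2 - g - 42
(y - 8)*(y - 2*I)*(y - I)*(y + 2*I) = y^4 - 8*y^3 - I*y^3 + 4*y^2 + 8*I*y^2 - 32*y - 4*I*y + 32*I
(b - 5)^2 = b^2 - 10*b + 25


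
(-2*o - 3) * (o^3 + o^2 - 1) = -2*o^4 - 5*o^3 - 3*o^2 + 2*o + 3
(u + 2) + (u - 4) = 2*u - 2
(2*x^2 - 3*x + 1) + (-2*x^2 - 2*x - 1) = -5*x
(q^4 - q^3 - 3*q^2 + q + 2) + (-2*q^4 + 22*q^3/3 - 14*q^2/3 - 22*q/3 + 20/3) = -q^4 + 19*q^3/3 - 23*q^2/3 - 19*q/3 + 26/3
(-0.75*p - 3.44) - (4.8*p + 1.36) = -5.55*p - 4.8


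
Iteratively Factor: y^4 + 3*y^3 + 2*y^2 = (y + 2)*(y^3 + y^2) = y*(y + 2)*(y^2 + y) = y^2*(y + 2)*(y + 1)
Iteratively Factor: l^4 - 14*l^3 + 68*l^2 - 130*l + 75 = (l - 3)*(l^3 - 11*l^2 + 35*l - 25) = (l - 3)*(l - 1)*(l^2 - 10*l + 25) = (l - 5)*(l - 3)*(l - 1)*(l - 5)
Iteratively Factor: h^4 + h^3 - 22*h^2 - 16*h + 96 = (h + 3)*(h^3 - 2*h^2 - 16*h + 32) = (h - 2)*(h + 3)*(h^2 - 16) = (h - 4)*(h - 2)*(h + 3)*(h + 4)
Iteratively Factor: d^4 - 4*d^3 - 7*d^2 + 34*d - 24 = (d + 3)*(d^3 - 7*d^2 + 14*d - 8) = (d - 4)*(d + 3)*(d^2 - 3*d + 2) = (d - 4)*(d - 2)*(d + 3)*(d - 1)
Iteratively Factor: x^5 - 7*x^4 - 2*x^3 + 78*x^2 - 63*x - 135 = (x + 3)*(x^4 - 10*x^3 + 28*x^2 - 6*x - 45) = (x + 1)*(x + 3)*(x^3 - 11*x^2 + 39*x - 45) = (x - 3)*(x + 1)*(x + 3)*(x^2 - 8*x + 15) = (x - 5)*(x - 3)*(x + 1)*(x + 3)*(x - 3)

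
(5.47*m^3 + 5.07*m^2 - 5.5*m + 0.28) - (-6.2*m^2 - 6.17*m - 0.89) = 5.47*m^3 + 11.27*m^2 + 0.67*m + 1.17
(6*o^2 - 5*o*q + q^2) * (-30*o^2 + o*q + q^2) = -180*o^4 + 156*o^3*q - 29*o^2*q^2 - 4*o*q^3 + q^4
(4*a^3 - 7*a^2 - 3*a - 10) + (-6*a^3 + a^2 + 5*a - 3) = -2*a^3 - 6*a^2 + 2*a - 13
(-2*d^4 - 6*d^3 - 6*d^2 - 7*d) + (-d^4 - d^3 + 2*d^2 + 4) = -3*d^4 - 7*d^3 - 4*d^2 - 7*d + 4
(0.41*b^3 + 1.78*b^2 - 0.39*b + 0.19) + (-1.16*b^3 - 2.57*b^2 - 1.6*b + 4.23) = -0.75*b^3 - 0.79*b^2 - 1.99*b + 4.42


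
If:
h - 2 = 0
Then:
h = 2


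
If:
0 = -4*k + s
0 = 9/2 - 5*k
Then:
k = 9/10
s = 18/5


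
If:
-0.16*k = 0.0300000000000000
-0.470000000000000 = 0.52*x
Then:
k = -0.19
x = -0.90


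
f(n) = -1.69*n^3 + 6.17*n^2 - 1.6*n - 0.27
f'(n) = -5.07*n^2 + 12.34*n - 1.6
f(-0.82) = 6.12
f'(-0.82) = -15.13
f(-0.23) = 0.44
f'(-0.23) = -4.71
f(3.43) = -1.37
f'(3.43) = -18.92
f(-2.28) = 55.48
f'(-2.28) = -56.09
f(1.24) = 4.01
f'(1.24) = 5.91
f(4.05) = -17.81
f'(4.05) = -34.78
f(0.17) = -0.37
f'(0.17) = 0.35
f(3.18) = 2.69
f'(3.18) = -13.63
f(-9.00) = 1745.91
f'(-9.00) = -523.33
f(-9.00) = 1745.91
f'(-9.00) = -523.33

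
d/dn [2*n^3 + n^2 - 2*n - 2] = 6*n^2 + 2*n - 2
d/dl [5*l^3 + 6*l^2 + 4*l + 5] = 15*l^2 + 12*l + 4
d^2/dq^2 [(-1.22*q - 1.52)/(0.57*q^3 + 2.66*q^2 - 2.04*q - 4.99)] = (-2.378268*q^5 - 17.02476*q^4 - 56.97568*q^3 - 95.565288*q^2 - 73.612536*q - 28.164176)/(0.185193*q^9 + 2.592702*q^8 + 10.110888*q^7 - 4.60094499999999*q^6 - 81.581364*q^5 - 37.897932*q^4 + 196.555923*q^3 + 136.403646*q^2 - 152.388612*q - 124.251499)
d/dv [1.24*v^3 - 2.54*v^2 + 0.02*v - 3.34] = 3.72*v^2 - 5.08*v + 0.02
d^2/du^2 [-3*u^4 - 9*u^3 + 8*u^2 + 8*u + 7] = -36*u^2 - 54*u + 16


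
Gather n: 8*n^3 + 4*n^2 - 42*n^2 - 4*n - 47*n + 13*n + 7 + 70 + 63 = 8*n^3 - 38*n^2 - 38*n + 140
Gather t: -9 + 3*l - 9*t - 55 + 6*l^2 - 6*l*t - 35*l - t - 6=6*l^2 - 32*l + t*(-6*l - 10) - 70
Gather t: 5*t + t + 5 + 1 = 6*t + 6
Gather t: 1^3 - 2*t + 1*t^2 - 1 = t^2 - 2*t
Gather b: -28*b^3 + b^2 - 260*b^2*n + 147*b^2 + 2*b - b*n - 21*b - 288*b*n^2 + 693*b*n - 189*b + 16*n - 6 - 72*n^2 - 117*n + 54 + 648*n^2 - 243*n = -28*b^3 + b^2*(148 - 260*n) + b*(-288*n^2 + 692*n - 208) + 576*n^2 - 344*n + 48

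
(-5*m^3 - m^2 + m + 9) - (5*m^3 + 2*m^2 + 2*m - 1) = -10*m^3 - 3*m^2 - m + 10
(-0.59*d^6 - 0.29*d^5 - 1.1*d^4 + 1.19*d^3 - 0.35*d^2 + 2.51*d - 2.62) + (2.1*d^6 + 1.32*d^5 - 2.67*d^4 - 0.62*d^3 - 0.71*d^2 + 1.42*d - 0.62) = 1.51*d^6 + 1.03*d^5 - 3.77*d^4 + 0.57*d^3 - 1.06*d^2 + 3.93*d - 3.24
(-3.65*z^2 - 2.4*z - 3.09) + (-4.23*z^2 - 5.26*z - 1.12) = -7.88*z^2 - 7.66*z - 4.21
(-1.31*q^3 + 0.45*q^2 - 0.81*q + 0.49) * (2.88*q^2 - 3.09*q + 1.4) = -3.7728*q^5 + 5.3439*q^4 - 5.5573*q^3 + 4.5441*q^2 - 2.6481*q + 0.686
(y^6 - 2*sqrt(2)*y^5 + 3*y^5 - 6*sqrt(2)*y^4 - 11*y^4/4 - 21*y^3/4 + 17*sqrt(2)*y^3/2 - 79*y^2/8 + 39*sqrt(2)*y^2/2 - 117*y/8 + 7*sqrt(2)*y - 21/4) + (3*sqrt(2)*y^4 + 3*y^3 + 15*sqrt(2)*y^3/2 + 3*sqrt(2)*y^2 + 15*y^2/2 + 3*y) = y^6 - 2*sqrt(2)*y^5 + 3*y^5 - 3*sqrt(2)*y^4 - 11*y^4/4 - 9*y^3/4 + 16*sqrt(2)*y^3 - 19*y^2/8 + 45*sqrt(2)*y^2/2 - 93*y/8 + 7*sqrt(2)*y - 21/4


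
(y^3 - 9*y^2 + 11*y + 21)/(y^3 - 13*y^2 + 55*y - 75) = (y^2 - 6*y - 7)/(y^2 - 10*y + 25)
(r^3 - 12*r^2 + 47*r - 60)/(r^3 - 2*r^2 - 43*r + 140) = (r - 3)/(r + 7)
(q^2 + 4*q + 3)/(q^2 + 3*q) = (q + 1)/q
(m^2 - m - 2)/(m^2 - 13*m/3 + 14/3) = 3*(m + 1)/(3*m - 7)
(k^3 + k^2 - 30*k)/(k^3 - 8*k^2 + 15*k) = (k + 6)/(k - 3)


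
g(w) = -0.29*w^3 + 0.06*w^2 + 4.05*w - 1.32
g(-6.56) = 56.56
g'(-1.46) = 2.02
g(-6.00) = 39.18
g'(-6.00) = -27.99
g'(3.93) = -8.92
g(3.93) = -2.08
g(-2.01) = -6.86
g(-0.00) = -1.32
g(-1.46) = -6.20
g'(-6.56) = -34.18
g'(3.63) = -6.98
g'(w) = -0.87*w^2 + 0.12*w + 4.05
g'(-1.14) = 2.78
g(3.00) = 3.54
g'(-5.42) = -22.16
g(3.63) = 0.30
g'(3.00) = -3.42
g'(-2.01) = 0.29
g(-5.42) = 24.67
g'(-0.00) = 4.05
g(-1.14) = -5.43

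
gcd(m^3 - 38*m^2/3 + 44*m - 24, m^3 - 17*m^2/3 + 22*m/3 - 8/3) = m - 2/3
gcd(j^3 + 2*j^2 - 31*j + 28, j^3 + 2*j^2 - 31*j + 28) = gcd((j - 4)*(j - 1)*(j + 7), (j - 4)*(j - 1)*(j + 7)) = j^3 + 2*j^2 - 31*j + 28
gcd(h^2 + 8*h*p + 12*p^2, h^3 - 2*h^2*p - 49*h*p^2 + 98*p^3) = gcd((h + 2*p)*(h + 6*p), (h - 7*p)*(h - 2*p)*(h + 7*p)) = 1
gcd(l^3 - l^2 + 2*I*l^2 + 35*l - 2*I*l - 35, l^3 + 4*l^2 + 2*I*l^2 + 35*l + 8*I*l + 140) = l^2 + 2*I*l + 35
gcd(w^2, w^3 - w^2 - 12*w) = w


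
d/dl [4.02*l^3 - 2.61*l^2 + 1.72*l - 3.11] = 12.06*l^2 - 5.22*l + 1.72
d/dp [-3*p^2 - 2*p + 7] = -6*p - 2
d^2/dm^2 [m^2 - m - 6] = 2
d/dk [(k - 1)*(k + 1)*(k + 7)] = 3*k^2 + 14*k - 1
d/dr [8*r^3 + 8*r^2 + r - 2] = 24*r^2 + 16*r + 1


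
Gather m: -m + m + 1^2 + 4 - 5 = 0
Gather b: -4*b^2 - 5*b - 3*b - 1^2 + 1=-4*b^2 - 8*b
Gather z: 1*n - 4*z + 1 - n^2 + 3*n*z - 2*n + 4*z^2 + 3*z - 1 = -n^2 - n + 4*z^2 + z*(3*n - 1)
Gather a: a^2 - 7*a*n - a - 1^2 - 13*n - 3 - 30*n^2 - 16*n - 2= a^2 + a*(-7*n - 1) - 30*n^2 - 29*n - 6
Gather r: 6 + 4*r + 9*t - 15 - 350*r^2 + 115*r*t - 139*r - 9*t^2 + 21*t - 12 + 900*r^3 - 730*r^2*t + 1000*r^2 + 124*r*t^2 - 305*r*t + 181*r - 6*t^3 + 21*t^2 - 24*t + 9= 900*r^3 + r^2*(650 - 730*t) + r*(124*t^2 - 190*t + 46) - 6*t^3 + 12*t^2 + 6*t - 12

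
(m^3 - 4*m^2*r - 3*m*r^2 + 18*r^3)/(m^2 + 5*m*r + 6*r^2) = (m^2 - 6*m*r + 9*r^2)/(m + 3*r)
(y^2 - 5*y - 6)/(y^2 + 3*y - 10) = (y^2 - 5*y - 6)/(y^2 + 3*y - 10)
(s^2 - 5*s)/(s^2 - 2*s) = (s - 5)/(s - 2)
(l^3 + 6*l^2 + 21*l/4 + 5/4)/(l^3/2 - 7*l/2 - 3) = (4*l^3 + 24*l^2 + 21*l + 5)/(2*(l^3 - 7*l - 6))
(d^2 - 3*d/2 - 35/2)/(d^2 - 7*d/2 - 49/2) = (d - 5)/(d - 7)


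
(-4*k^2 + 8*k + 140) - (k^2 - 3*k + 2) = -5*k^2 + 11*k + 138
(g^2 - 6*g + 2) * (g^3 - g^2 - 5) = g^5 - 7*g^4 + 8*g^3 - 7*g^2 + 30*g - 10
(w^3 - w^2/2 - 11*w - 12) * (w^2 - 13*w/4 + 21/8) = w^5 - 15*w^4/4 - 27*w^3/4 + 359*w^2/16 + 81*w/8 - 63/2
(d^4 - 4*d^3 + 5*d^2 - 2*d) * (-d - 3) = -d^5 + d^4 + 7*d^3 - 13*d^2 + 6*d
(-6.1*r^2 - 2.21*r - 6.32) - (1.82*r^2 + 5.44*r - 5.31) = -7.92*r^2 - 7.65*r - 1.01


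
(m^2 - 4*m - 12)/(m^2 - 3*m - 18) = (m + 2)/(m + 3)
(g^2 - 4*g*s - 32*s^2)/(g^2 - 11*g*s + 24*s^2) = (-g - 4*s)/(-g + 3*s)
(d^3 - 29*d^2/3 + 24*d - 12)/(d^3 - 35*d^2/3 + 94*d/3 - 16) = (d - 6)/(d - 8)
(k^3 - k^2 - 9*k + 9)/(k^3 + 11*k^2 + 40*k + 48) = (k^2 - 4*k + 3)/(k^2 + 8*k + 16)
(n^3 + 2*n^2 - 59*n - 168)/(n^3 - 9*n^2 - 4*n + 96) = (n + 7)/(n - 4)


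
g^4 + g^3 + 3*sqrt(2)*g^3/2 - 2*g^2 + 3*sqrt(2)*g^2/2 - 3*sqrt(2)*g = g*(g - 1)*(g + 2)*(g + 3*sqrt(2)/2)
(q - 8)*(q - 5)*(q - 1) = q^3 - 14*q^2 + 53*q - 40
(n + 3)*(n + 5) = n^2 + 8*n + 15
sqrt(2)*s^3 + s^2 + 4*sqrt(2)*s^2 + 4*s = s*(s + 4)*(sqrt(2)*s + 1)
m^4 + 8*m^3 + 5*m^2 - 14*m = m*(m - 1)*(m + 2)*(m + 7)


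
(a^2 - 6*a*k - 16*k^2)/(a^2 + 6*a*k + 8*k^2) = (a - 8*k)/(a + 4*k)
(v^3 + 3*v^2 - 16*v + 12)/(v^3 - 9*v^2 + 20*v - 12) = (v + 6)/(v - 6)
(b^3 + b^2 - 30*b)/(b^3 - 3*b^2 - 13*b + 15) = b*(b + 6)/(b^2 + 2*b - 3)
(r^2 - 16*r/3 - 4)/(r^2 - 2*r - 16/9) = 3*(r - 6)/(3*r - 8)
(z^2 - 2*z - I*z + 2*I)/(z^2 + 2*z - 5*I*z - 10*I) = (z^2 - z*(2 + I) + 2*I)/(z^2 + z*(2 - 5*I) - 10*I)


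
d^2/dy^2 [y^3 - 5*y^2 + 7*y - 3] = 6*y - 10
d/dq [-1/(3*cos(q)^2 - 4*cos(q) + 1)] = 2*(2 - 3*cos(q))*sin(q)/(3*cos(q)^2 - 4*cos(q) + 1)^2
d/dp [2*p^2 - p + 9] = 4*p - 1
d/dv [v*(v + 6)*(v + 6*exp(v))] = 6*v^2*exp(v) + 3*v^2 + 48*v*exp(v) + 12*v + 36*exp(v)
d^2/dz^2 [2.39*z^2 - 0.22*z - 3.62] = 4.78000000000000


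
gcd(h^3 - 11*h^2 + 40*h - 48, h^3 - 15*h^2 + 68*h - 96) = h^2 - 7*h + 12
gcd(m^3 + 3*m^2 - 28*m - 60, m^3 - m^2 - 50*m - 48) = m + 6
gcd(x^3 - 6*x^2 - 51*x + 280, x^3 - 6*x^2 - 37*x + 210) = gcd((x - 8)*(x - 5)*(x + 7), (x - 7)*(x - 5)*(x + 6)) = x - 5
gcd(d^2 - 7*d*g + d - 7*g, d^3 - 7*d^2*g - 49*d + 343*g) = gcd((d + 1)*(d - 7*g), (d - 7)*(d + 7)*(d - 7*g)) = d - 7*g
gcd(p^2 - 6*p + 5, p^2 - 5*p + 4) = p - 1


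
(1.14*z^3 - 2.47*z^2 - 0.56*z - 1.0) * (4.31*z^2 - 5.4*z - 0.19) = 4.9134*z^5 - 16.8017*z^4 + 10.7078*z^3 - 0.816699999999999*z^2 + 5.5064*z + 0.19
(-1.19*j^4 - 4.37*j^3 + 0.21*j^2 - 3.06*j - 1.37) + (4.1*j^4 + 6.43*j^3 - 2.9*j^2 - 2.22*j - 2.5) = 2.91*j^4 + 2.06*j^3 - 2.69*j^2 - 5.28*j - 3.87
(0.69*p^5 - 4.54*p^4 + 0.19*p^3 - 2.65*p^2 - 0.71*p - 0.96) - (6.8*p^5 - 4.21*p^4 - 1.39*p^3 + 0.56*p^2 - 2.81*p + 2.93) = -6.11*p^5 - 0.33*p^4 + 1.58*p^3 - 3.21*p^2 + 2.1*p - 3.89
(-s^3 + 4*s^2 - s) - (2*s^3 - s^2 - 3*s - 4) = -3*s^3 + 5*s^2 + 2*s + 4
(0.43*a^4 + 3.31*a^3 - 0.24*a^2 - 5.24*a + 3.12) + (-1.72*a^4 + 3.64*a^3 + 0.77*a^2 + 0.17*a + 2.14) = -1.29*a^4 + 6.95*a^3 + 0.53*a^2 - 5.07*a + 5.26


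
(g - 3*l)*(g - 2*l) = g^2 - 5*g*l + 6*l^2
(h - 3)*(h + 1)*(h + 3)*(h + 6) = h^4 + 7*h^3 - 3*h^2 - 63*h - 54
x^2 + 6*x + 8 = (x + 2)*(x + 4)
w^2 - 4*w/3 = w*(w - 4/3)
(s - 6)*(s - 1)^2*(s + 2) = s^4 - 6*s^3 - 3*s^2 + 20*s - 12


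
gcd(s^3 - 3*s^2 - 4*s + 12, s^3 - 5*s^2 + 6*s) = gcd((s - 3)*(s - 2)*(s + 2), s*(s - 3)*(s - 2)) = s^2 - 5*s + 6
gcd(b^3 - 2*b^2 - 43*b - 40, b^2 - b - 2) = b + 1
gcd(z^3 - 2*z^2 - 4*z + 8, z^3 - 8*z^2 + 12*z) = z - 2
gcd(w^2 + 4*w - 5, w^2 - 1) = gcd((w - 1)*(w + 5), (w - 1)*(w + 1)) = w - 1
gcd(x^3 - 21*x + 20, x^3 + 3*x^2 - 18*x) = 1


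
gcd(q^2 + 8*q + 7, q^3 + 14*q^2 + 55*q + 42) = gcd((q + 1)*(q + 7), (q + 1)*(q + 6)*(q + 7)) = q^2 + 8*q + 7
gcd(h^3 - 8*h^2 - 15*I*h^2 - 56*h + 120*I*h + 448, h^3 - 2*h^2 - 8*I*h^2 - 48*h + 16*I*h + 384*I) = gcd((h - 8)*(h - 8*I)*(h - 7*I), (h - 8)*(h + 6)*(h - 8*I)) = h^2 + h*(-8 - 8*I) + 64*I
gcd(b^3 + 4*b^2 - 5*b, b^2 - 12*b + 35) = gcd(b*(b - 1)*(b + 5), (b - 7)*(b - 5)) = 1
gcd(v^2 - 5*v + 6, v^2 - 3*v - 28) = 1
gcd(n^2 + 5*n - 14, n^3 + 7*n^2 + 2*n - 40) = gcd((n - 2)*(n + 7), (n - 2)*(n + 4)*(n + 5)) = n - 2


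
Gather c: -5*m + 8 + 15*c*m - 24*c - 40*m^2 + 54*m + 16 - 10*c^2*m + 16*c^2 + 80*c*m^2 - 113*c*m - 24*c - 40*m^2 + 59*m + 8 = c^2*(16 - 10*m) + c*(80*m^2 - 98*m - 48) - 80*m^2 + 108*m + 32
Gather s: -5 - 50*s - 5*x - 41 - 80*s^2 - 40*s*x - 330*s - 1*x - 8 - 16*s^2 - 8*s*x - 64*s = -96*s^2 + s*(-48*x - 444) - 6*x - 54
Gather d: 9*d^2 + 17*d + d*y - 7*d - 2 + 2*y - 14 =9*d^2 + d*(y + 10) + 2*y - 16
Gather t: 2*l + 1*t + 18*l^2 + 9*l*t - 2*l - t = 18*l^2 + 9*l*t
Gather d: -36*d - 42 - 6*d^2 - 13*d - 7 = -6*d^2 - 49*d - 49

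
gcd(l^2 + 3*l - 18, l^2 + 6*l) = l + 6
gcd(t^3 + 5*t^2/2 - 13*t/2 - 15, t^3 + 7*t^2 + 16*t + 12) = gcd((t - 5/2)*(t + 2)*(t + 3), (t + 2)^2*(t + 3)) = t^2 + 5*t + 6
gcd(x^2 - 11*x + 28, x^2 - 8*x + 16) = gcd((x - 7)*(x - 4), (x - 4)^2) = x - 4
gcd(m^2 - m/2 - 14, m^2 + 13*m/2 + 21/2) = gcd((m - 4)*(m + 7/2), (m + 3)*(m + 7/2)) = m + 7/2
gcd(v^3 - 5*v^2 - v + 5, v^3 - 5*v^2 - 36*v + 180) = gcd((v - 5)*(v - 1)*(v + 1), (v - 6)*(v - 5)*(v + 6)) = v - 5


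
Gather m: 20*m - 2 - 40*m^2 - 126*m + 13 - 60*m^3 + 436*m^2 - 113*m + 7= -60*m^3 + 396*m^2 - 219*m + 18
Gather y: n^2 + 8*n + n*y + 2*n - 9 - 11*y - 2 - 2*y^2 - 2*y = n^2 + 10*n - 2*y^2 + y*(n - 13) - 11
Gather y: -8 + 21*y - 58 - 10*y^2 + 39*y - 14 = -10*y^2 + 60*y - 80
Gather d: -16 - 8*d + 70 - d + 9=63 - 9*d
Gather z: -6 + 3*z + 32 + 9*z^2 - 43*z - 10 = 9*z^2 - 40*z + 16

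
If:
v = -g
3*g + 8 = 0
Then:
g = -8/3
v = 8/3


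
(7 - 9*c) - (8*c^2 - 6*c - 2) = -8*c^2 - 3*c + 9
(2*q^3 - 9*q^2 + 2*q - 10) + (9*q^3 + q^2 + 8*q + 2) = 11*q^3 - 8*q^2 + 10*q - 8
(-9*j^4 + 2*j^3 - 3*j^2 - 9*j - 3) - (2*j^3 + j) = -9*j^4 - 3*j^2 - 10*j - 3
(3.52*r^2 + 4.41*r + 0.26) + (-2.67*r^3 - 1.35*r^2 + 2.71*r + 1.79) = -2.67*r^3 + 2.17*r^2 + 7.12*r + 2.05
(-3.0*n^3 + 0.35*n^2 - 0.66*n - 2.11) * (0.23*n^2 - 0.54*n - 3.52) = -0.69*n^5 + 1.7005*n^4 + 10.2192*n^3 - 1.3609*n^2 + 3.4626*n + 7.4272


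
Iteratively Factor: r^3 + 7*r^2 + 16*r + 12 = (r + 3)*(r^2 + 4*r + 4) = (r + 2)*(r + 3)*(r + 2)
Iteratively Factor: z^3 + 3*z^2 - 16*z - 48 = (z - 4)*(z^2 + 7*z + 12) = (z - 4)*(z + 3)*(z + 4)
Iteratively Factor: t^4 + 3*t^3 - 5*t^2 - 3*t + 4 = (t - 1)*(t^3 + 4*t^2 - t - 4) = (t - 1)^2*(t^2 + 5*t + 4) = (t - 1)^2*(t + 1)*(t + 4)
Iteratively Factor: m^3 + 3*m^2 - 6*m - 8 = (m + 1)*(m^2 + 2*m - 8) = (m + 1)*(m + 4)*(m - 2)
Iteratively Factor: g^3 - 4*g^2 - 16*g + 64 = (g - 4)*(g^2 - 16) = (g - 4)*(g + 4)*(g - 4)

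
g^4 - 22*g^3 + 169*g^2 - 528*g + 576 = (g - 8)^2*(g - 3)^2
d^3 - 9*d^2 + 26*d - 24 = (d - 4)*(d - 3)*(d - 2)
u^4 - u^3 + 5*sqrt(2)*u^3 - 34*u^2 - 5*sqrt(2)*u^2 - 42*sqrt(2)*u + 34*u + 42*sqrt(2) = (u - 1)*(u - 3*sqrt(2))*(u + sqrt(2))*(u + 7*sqrt(2))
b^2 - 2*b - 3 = (b - 3)*(b + 1)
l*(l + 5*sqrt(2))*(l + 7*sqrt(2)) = l^3 + 12*sqrt(2)*l^2 + 70*l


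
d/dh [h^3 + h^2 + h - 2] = 3*h^2 + 2*h + 1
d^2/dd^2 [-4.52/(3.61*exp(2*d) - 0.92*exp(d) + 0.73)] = (-4.52*(7.22*exp(d) - 0.92)*(14.44*exp(d) - 1.84)*exp(d) + (65.2688*exp(d) - 4.1584)*(3.61*exp(2*d) - 0.92*exp(d) + 0.73))*exp(d)/(3.61*exp(2*d) - 0.92*exp(d) + 0.73)^3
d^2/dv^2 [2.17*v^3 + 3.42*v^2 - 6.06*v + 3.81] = 13.02*v + 6.84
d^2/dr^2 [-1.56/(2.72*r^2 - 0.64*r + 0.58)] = (23.083008*r^2 - 5.431296*r - 1.56*(5.44*r - 0.64)*(10.88*r - 1.28) + 4.922112)/(2.72*r^2 - 0.64*r + 0.58)^3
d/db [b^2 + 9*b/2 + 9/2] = 2*b + 9/2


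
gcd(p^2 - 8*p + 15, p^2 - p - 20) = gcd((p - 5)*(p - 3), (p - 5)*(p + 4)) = p - 5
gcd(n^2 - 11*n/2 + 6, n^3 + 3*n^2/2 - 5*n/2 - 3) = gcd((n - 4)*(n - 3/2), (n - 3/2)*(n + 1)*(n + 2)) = n - 3/2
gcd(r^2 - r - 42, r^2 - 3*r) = 1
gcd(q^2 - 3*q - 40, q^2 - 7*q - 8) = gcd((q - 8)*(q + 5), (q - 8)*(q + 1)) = q - 8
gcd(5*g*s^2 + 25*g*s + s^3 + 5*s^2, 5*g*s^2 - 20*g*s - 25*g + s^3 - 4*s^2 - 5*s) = 5*g + s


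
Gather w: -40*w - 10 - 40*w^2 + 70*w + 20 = -40*w^2 + 30*w + 10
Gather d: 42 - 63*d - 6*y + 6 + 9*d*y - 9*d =d*(9*y - 72) - 6*y + 48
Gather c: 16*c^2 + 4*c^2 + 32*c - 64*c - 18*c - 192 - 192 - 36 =20*c^2 - 50*c - 420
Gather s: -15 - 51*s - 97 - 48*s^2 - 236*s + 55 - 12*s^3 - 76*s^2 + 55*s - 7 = -12*s^3 - 124*s^2 - 232*s - 64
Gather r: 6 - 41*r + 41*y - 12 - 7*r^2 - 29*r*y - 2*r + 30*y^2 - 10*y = -7*r^2 + r*(-29*y - 43) + 30*y^2 + 31*y - 6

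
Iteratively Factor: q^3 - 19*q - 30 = (q + 3)*(q^2 - 3*q - 10) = (q - 5)*(q + 3)*(q + 2)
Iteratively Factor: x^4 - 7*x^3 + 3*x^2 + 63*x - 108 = (x - 3)*(x^3 - 4*x^2 - 9*x + 36) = (x - 3)^2*(x^2 - x - 12) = (x - 3)^2*(x + 3)*(x - 4)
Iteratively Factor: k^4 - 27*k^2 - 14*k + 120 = (k + 3)*(k^3 - 3*k^2 - 18*k + 40) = (k - 5)*(k + 3)*(k^2 + 2*k - 8) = (k - 5)*(k + 3)*(k + 4)*(k - 2)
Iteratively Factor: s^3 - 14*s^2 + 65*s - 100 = (s - 5)*(s^2 - 9*s + 20) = (s - 5)^2*(s - 4)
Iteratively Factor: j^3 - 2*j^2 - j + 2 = (j - 2)*(j^2 - 1) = (j - 2)*(j - 1)*(j + 1)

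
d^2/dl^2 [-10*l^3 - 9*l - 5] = -60*l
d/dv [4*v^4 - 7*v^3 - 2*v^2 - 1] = v*(16*v^2 - 21*v - 4)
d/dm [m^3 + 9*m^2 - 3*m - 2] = 3*m^2 + 18*m - 3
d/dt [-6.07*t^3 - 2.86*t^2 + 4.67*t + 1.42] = -18.21*t^2 - 5.72*t + 4.67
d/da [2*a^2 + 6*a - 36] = 4*a + 6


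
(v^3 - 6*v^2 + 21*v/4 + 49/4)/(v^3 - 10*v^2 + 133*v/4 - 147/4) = (v + 1)/(v - 3)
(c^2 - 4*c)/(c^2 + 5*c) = (c - 4)/(c + 5)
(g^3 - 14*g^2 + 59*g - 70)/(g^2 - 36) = (g^3 - 14*g^2 + 59*g - 70)/(g^2 - 36)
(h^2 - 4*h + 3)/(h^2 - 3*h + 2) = (h - 3)/(h - 2)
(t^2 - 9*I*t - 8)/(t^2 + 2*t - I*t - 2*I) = (t - 8*I)/(t + 2)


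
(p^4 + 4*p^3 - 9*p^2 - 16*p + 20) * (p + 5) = p^5 + 9*p^4 + 11*p^3 - 61*p^2 - 60*p + 100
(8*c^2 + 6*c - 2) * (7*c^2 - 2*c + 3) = 56*c^4 + 26*c^3 - 2*c^2 + 22*c - 6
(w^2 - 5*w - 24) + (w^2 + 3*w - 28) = 2*w^2 - 2*w - 52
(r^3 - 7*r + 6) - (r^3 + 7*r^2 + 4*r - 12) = -7*r^2 - 11*r + 18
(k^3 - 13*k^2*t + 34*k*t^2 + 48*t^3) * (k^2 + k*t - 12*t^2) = k^5 - 12*k^4*t + 9*k^3*t^2 + 238*k^2*t^3 - 360*k*t^4 - 576*t^5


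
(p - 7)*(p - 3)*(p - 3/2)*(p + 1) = p^4 - 21*p^3/2 + 49*p^2/2 + 9*p/2 - 63/2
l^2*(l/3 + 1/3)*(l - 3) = l^4/3 - 2*l^3/3 - l^2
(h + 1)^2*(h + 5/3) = h^3 + 11*h^2/3 + 13*h/3 + 5/3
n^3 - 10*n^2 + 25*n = n*(n - 5)^2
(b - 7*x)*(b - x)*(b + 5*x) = b^3 - 3*b^2*x - 33*b*x^2 + 35*x^3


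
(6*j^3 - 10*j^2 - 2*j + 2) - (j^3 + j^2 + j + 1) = 5*j^3 - 11*j^2 - 3*j + 1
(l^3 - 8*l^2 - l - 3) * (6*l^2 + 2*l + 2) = 6*l^5 - 46*l^4 - 20*l^3 - 36*l^2 - 8*l - 6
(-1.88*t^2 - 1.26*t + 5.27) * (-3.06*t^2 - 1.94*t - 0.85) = 5.7528*t^4 + 7.5028*t^3 - 12.0838*t^2 - 9.1528*t - 4.4795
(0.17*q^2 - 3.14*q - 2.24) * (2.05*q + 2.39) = 0.3485*q^3 - 6.0307*q^2 - 12.0966*q - 5.3536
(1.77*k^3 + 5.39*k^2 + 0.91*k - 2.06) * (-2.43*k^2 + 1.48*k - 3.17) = -4.3011*k^5 - 10.4781*k^4 + 0.155*k^3 - 10.7337*k^2 - 5.9335*k + 6.5302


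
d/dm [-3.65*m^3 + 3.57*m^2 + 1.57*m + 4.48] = -10.95*m^2 + 7.14*m + 1.57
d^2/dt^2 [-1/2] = 0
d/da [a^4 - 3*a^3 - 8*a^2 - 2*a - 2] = 4*a^3 - 9*a^2 - 16*a - 2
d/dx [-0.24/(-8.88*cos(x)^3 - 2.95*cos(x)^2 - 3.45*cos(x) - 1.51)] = (6.3936*cos(x)^2 + 1.416*cos(x) + 0.828)*sin(x)/(8.88*cos(x)^3 + 2.95*cos(x)^2 + 3.45*cos(x) + 1.51)^2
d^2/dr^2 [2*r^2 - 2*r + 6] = 4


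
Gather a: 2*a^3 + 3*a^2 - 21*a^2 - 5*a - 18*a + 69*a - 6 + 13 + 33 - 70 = 2*a^3 - 18*a^2 + 46*a - 30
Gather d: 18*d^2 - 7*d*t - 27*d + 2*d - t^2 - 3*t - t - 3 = 18*d^2 + d*(-7*t - 25) - t^2 - 4*t - 3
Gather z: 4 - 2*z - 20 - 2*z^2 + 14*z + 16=-2*z^2 + 12*z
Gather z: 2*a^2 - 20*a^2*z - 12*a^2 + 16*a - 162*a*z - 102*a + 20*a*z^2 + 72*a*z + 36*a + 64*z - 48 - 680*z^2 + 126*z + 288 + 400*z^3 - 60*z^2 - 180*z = -10*a^2 - 50*a + 400*z^3 + z^2*(20*a - 740) + z*(-20*a^2 - 90*a + 10) + 240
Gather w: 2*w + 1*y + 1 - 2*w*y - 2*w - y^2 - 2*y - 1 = -2*w*y - y^2 - y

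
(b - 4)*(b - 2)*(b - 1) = b^3 - 7*b^2 + 14*b - 8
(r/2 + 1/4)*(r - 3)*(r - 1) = r^3/2 - 7*r^2/4 + r/2 + 3/4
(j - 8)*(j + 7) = j^2 - j - 56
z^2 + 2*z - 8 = (z - 2)*(z + 4)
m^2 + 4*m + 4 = (m + 2)^2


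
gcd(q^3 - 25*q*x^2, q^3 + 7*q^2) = q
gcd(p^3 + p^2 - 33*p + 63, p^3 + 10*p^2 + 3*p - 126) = p^2 + 4*p - 21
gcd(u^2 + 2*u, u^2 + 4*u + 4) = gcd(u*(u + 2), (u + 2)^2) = u + 2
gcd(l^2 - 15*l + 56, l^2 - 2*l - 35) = l - 7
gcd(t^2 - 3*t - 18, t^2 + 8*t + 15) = t + 3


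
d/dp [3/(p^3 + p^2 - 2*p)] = 3*(-3*p^2 - 2*p + 2)/(p^2*(p^2 + p - 2)^2)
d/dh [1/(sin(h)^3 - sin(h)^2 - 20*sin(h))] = (-3*sin(h)^2 + 2*sin(h) + 20)*cos(h)/((sin(h) + cos(h)^2 + 19)^2*sin(h)^2)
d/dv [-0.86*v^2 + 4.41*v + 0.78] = 4.41 - 1.72*v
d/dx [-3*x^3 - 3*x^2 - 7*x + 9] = -9*x^2 - 6*x - 7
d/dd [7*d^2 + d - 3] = 14*d + 1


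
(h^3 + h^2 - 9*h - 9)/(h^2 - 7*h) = (h^3 + h^2 - 9*h - 9)/(h*(h - 7))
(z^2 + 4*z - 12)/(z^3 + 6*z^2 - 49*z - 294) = (z - 2)/(z^2 - 49)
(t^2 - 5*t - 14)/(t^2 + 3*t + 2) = (t - 7)/(t + 1)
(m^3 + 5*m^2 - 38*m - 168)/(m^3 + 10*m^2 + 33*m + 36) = (m^2 + m - 42)/(m^2 + 6*m + 9)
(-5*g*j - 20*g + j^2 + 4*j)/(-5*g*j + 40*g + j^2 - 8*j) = (j + 4)/(j - 8)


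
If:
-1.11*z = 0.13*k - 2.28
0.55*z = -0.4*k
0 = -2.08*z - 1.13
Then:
No Solution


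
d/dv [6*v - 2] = 6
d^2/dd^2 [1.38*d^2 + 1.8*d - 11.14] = 2.76000000000000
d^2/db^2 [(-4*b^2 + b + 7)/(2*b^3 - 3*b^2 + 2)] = 2*(-16*b^6 + 12*b^5 + 150*b^4 - 215*b^3 + 93*b^2 - 66*b + 26)/(8*b^9 - 36*b^8 + 54*b^7 - 3*b^6 - 72*b^5 + 54*b^4 + 24*b^3 - 36*b^2 + 8)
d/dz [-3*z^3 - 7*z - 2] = -9*z^2 - 7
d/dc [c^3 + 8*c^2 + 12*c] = 3*c^2 + 16*c + 12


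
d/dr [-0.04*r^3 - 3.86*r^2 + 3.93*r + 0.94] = -0.12*r^2 - 7.72*r + 3.93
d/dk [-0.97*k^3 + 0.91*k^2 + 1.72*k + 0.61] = -2.91*k^2 + 1.82*k + 1.72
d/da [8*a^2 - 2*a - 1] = 16*a - 2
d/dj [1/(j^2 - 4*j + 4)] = 2*(2 - j)/(j^2 - 4*j + 4)^2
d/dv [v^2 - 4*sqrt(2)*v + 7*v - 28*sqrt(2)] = 2*v - 4*sqrt(2) + 7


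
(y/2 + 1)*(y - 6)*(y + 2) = y^3/2 - y^2 - 10*y - 12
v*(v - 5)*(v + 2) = v^3 - 3*v^2 - 10*v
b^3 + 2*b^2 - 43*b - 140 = (b - 7)*(b + 4)*(b + 5)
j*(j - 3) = j^2 - 3*j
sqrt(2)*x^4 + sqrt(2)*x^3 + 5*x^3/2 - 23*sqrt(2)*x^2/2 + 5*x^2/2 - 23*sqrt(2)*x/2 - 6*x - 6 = (x + 1)*(x - 2*sqrt(2))*(x + 3*sqrt(2))*(sqrt(2)*x + 1/2)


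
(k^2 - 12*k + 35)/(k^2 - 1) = (k^2 - 12*k + 35)/(k^2 - 1)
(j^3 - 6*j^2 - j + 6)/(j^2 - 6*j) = j - 1/j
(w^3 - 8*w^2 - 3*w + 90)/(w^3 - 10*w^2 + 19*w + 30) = (w + 3)/(w + 1)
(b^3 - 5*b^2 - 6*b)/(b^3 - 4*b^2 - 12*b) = (b + 1)/(b + 2)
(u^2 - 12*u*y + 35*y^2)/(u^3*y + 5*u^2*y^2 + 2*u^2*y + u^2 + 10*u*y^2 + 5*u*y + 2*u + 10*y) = (u^2 - 12*u*y + 35*y^2)/(u^3*y + 5*u^2*y^2 + 2*u^2*y + u^2 + 10*u*y^2 + 5*u*y + 2*u + 10*y)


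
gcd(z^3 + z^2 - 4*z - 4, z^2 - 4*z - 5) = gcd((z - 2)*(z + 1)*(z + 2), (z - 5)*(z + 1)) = z + 1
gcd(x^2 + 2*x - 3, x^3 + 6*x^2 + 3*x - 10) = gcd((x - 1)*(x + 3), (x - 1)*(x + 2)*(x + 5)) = x - 1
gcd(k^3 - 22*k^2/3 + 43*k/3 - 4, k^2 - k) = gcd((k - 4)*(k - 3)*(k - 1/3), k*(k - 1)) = 1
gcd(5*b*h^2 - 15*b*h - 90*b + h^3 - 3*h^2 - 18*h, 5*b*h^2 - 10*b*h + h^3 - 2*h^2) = 5*b + h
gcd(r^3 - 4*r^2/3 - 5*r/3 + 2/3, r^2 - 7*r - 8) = r + 1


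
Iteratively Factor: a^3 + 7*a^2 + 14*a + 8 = (a + 2)*(a^2 + 5*a + 4) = (a + 1)*(a + 2)*(a + 4)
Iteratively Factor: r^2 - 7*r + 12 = (r - 3)*(r - 4)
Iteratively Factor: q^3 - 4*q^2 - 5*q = (q)*(q^2 - 4*q - 5) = q*(q - 5)*(q + 1)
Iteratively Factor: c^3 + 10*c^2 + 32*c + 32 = (c + 2)*(c^2 + 8*c + 16) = (c + 2)*(c + 4)*(c + 4)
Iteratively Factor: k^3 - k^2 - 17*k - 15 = (k + 1)*(k^2 - 2*k - 15) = (k - 5)*(k + 1)*(k + 3)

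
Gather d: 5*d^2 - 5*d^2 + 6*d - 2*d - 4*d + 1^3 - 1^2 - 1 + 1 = 0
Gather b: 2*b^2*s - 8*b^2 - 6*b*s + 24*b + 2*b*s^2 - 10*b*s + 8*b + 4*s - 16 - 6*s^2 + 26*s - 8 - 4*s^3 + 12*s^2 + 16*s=b^2*(2*s - 8) + b*(2*s^2 - 16*s + 32) - 4*s^3 + 6*s^2 + 46*s - 24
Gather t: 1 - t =1 - t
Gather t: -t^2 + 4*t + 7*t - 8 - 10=-t^2 + 11*t - 18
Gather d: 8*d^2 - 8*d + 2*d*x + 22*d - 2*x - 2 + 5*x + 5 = 8*d^2 + d*(2*x + 14) + 3*x + 3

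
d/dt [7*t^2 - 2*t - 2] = 14*t - 2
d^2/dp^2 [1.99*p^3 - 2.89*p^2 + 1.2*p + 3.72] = 11.94*p - 5.78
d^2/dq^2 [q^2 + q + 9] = 2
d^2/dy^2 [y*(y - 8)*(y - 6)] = 6*y - 28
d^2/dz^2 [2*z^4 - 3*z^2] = 24*z^2 - 6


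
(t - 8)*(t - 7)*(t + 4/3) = t^3 - 41*t^2/3 + 36*t + 224/3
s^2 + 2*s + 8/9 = (s + 2/3)*(s + 4/3)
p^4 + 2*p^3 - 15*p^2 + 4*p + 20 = (p - 2)^2*(p + 1)*(p + 5)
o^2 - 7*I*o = o*(o - 7*I)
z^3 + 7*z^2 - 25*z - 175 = (z - 5)*(z + 5)*(z + 7)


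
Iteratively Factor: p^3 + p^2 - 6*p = (p + 3)*(p^2 - 2*p) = (p - 2)*(p + 3)*(p)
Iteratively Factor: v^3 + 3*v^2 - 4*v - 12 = (v + 2)*(v^2 + v - 6) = (v - 2)*(v + 2)*(v + 3)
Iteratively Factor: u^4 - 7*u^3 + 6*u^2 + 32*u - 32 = (u + 2)*(u^3 - 9*u^2 + 24*u - 16) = (u - 4)*(u + 2)*(u^2 - 5*u + 4) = (u - 4)^2*(u + 2)*(u - 1)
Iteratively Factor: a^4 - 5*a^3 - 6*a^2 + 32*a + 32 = (a + 1)*(a^3 - 6*a^2 + 32) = (a + 1)*(a + 2)*(a^2 - 8*a + 16) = (a - 4)*(a + 1)*(a + 2)*(a - 4)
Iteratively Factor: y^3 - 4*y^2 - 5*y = (y - 5)*(y^2 + y) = y*(y - 5)*(y + 1)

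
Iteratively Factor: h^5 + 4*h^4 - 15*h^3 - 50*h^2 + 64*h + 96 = (h - 3)*(h^4 + 7*h^3 + 6*h^2 - 32*h - 32) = (h - 3)*(h + 4)*(h^3 + 3*h^2 - 6*h - 8) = (h - 3)*(h + 1)*(h + 4)*(h^2 + 2*h - 8) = (h - 3)*(h - 2)*(h + 1)*(h + 4)*(h + 4)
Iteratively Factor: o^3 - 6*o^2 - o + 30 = (o + 2)*(o^2 - 8*o + 15) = (o - 5)*(o + 2)*(o - 3)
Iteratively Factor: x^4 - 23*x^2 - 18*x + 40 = (x + 4)*(x^3 - 4*x^2 - 7*x + 10) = (x + 2)*(x + 4)*(x^2 - 6*x + 5) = (x - 1)*(x + 2)*(x + 4)*(x - 5)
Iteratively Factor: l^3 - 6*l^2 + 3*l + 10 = (l - 2)*(l^2 - 4*l - 5) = (l - 5)*(l - 2)*(l + 1)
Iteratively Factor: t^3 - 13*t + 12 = (t + 4)*(t^2 - 4*t + 3) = (t - 1)*(t + 4)*(t - 3)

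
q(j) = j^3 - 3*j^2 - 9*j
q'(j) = 3*j^2 - 6*j - 9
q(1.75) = -19.58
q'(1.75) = -10.31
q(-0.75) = 4.64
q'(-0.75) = -2.81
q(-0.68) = 4.42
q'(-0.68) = -3.53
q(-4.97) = -152.14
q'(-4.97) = 94.92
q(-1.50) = 3.38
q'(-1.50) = 6.75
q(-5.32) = -187.60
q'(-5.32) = 107.83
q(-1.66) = 2.10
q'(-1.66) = 9.23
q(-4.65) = -123.56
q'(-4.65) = 83.77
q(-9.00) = -891.00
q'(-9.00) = 288.00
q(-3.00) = -27.00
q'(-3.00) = 36.00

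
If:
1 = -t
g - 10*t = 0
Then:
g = -10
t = -1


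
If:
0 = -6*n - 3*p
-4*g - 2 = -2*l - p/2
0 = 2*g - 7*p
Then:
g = 7*p/2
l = 27*p/4 + 1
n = -p/2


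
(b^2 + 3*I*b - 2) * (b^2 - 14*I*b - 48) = b^4 - 11*I*b^3 - 8*b^2 - 116*I*b + 96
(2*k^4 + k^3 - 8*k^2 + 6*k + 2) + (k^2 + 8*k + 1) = 2*k^4 + k^3 - 7*k^2 + 14*k + 3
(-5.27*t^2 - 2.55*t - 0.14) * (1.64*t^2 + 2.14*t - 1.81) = -8.6428*t^4 - 15.4598*t^3 + 3.8521*t^2 + 4.3159*t + 0.2534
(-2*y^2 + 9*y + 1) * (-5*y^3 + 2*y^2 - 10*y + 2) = 10*y^5 - 49*y^4 + 33*y^3 - 92*y^2 + 8*y + 2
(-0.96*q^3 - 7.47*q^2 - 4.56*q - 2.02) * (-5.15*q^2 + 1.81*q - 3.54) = 4.944*q^5 + 36.7329*q^4 + 13.3617*q^3 + 28.5932*q^2 + 12.4862*q + 7.1508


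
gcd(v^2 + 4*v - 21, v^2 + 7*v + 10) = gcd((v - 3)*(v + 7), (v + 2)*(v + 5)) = 1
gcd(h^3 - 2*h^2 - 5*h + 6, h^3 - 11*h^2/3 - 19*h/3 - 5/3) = 1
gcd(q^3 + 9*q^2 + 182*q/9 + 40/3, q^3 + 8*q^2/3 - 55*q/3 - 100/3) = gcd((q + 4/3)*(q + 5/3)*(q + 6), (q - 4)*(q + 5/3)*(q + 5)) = q + 5/3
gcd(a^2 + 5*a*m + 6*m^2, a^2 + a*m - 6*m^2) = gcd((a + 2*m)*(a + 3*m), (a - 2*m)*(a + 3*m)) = a + 3*m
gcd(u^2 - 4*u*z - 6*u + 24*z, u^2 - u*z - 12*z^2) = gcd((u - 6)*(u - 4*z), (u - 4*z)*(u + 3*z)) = -u + 4*z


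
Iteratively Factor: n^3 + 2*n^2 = (n)*(n^2 + 2*n) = n*(n + 2)*(n)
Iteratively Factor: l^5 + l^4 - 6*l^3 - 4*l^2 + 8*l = (l - 1)*(l^4 + 2*l^3 - 4*l^2 - 8*l) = (l - 1)*(l + 2)*(l^3 - 4*l) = (l - 1)*(l + 2)^2*(l^2 - 2*l) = (l - 2)*(l - 1)*(l + 2)^2*(l)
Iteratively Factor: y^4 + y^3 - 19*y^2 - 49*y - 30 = (y + 1)*(y^3 - 19*y - 30) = (y + 1)*(y + 3)*(y^2 - 3*y - 10) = (y - 5)*(y + 1)*(y + 3)*(y + 2)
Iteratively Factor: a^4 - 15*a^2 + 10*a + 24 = (a - 3)*(a^3 + 3*a^2 - 6*a - 8) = (a - 3)*(a + 4)*(a^2 - a - 2) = (a - 3)*(a + 1)*(a + 4)*(a - 2)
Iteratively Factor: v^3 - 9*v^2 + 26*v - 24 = (v - 3)*(v^2 - 6*v + 8) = (v - 3)*(v - 2)*(v - 4)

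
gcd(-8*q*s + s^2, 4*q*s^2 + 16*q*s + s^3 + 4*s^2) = s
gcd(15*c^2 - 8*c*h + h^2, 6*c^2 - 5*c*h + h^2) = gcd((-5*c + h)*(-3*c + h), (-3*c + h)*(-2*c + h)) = 3*c - h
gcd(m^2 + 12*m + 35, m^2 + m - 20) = m + 5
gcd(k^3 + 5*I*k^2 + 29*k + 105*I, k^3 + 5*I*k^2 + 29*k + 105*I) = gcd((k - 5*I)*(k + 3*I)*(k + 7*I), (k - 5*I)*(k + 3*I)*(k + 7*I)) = k^3 + 5*I*k^2 + 29*k + 105*I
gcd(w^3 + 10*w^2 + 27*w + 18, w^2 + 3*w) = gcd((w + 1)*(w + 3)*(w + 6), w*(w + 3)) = w + 3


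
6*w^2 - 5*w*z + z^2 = (-3*w + z)*(-2*w + z)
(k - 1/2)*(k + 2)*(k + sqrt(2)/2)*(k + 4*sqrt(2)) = k^4 + 3*k^3/2 + 9*sqrt(2)*k^3/2 + 3*k^2 + 27*sqrt(2)*k^2/4 - 9*sqrt(2)*k/2 + 6*k - 4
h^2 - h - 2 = (h - 2)*(h + 1)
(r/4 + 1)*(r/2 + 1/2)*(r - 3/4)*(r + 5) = r^4/8 + 37*r^3/32 + 43*r^2/16 - 7*r/32 - 15/8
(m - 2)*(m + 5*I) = m^2 - 2*m + 5*I*m - 10*I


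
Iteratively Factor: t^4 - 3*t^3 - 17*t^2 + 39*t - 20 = (t - 1)*(t^3 - 2*t^2 - 19*t + 20) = (t - 5)*(t - 1)*(t^2 + 3*t - 4) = (t - 5)*(t - 1)*(t + 4)*(t - 1)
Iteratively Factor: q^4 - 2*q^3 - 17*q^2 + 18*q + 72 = (q + 3)*(q^3 - 5*q^2 - 2*q + 24) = (q - 4)*(q + 3)*(q^2 - q - 6) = (q - 4)*(q + 2)*(q + 3)*(q - 3)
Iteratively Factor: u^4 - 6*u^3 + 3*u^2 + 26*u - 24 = (u - 1)*(u^3 - 5*u^2 - 2*u + 24) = (u - 3)*(u - 1)*(u^2 - 2*u - 8) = (u - 3)*(u - 1)*(u + 2)*(u - 4)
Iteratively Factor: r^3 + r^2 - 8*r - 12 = (r + 2)*(r^2 - r - 6) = (r - 3)*(r + 2)*(r + 2)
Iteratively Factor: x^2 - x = (x - 1)*(x)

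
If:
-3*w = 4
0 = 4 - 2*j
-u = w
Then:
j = 2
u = 4/3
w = -4/3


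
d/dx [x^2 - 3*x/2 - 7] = 2*x - 3/2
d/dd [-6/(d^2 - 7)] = 12*d/(d^2 - 7)^2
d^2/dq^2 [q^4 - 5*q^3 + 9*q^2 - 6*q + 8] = 12*q^2 - 30*q + 18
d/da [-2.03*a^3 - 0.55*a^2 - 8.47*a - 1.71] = -6.09*a^2 - 1.1*a - 8.47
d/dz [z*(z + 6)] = 2*z + 6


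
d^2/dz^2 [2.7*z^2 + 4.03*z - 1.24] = 5.40000000000000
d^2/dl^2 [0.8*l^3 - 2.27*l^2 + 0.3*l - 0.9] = 4.8*l - 4.54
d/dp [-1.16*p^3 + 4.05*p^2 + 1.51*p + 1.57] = -3.48*p^2 + 8.1*p + 1.51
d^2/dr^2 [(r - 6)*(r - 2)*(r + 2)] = 6*r - 12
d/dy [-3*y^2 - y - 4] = -6*y - 1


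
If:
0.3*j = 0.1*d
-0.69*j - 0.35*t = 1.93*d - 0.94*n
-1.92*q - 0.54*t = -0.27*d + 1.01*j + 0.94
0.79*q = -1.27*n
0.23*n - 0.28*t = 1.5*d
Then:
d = 0.24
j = 0.08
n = 0.10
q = -0.17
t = -1.18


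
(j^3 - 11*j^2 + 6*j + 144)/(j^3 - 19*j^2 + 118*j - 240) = (j + 3)/(j - 5)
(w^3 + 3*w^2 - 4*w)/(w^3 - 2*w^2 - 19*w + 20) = w/(w - 5)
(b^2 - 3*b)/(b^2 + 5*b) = (b - 3)/(b + 5)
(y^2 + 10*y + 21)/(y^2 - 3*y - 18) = (y + 7)/(y - 6)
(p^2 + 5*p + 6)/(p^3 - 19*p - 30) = 1/(p - 5)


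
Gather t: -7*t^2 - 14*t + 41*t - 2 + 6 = -7*t^2 + 27*t + 4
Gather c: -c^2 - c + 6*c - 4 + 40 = -c^2 + 5*c + 36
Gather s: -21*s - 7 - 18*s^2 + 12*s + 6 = -18*s^2 - 9*s - 1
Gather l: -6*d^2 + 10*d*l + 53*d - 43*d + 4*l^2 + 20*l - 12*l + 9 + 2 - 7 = -6*d^2 + 10*d + 4*l^2 + l*(10*d + 8) + 4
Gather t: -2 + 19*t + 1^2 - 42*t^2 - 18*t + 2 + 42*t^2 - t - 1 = 0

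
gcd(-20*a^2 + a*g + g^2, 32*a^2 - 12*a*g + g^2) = 4*a - g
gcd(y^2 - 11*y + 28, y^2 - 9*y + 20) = y - 4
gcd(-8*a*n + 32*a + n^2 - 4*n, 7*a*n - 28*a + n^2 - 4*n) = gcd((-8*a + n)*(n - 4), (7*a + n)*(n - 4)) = n - 4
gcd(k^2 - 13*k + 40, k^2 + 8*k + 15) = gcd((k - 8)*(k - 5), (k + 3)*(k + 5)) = 1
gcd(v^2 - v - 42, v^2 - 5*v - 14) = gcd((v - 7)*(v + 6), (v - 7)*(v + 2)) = v - 7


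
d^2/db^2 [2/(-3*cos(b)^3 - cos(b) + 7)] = 16*(81*(1 - cos(2*b))^3 - 282*(1 - cos(2*b))^2 - 182*cos(b) - 88*cos(2*b) - 378*cos(3*b) + 408)/(-13*cos(b) - 3*cos(3*b) + 28)^3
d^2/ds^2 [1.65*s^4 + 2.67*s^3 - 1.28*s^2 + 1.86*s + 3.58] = 19.8*s^2 + 16.02*s - 2.56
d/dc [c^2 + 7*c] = 2*c + 7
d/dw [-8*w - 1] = -8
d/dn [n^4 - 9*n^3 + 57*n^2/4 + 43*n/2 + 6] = 4*n^3 - 27*n^2 + 57*n/2 + 43/2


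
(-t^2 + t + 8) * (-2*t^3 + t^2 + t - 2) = 2*t^5 - 3*t^4 - 16*t^3 + 11*t^2 + 6*t - 16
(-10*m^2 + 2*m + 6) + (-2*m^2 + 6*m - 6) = -12*m^2 + 8*m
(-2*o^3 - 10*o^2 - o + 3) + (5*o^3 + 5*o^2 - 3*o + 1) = 3*o^3 - 5*o^2 - 4*o + 4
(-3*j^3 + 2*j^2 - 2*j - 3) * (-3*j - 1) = 9*j^4 - 3*j^3 + 4*j^2 + 11*j + 3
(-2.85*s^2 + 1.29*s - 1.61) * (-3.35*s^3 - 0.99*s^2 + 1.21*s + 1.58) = 9.5475*s^5 - 1.5*s^4 + 0.6679*s^3 - 1.3482*s^2 + 0.0901000000000001*s - 2.5438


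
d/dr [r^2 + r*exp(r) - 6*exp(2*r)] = r*exp(r) + 2*r - 12*exp(2*r) + exp(r)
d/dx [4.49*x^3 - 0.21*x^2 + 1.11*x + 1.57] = 13.47*x^2 - 0.42*x + 1.11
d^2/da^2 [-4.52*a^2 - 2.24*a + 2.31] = -9.04000000000000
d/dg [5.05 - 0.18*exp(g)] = -0.18*exp(g)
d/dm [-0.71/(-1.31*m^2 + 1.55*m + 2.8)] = (1.1005 - 1.8602*m)/(-1.31*m^2 + 1.55*m + 2.8)^2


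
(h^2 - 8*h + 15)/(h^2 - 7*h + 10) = (h - 3)/(h - 2)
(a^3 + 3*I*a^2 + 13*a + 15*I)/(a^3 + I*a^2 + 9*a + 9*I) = (a + 5*I)/(a + 3*I)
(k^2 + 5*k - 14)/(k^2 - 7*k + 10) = (k + 7)/(k - 5)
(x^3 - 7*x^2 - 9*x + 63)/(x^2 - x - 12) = (x^2 - 10*x + 21)/(x - 4)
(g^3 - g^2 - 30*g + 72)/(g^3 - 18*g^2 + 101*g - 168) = (g^2 + 2*g - 24)/(g^2 - 15*g + 56)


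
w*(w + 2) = w^2 + 2*w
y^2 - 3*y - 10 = (y - 5)*(y + 2)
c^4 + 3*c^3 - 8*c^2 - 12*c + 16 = (c - 2)*(c - 1)*(c + 2)*(c + 4)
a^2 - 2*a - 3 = (a - 3)*(a + 1)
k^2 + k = k*(k + 1)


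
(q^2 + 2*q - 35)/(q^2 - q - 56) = (q - 5)/(q - 8)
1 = 1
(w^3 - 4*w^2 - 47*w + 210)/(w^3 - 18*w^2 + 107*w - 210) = (w + 7)/(w - 7)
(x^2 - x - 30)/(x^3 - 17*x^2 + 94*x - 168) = (x + 5)/(x^2 - 11*x + 28)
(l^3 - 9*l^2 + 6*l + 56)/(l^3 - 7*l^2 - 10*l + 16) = (l^2 - 11*l + 28)/(l^2 - 9*l + 8)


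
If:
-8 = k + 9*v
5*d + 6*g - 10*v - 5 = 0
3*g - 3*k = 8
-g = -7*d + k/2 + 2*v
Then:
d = -1031/3033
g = 110/1011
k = -862/337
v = -1834/3033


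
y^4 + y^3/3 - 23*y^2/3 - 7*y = y*(y - 3)*(y + 1)*(y + 7/3)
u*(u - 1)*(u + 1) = u^3 - u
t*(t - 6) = t^2 - 6*t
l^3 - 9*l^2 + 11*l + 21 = (l - 7)*(l - 3)*(l + 1)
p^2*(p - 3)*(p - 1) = p^4 - 4*p^3 + 3*p^2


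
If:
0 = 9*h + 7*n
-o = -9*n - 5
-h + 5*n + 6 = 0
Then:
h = 21/26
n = -27/26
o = -113/26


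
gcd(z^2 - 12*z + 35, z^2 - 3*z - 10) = z - 5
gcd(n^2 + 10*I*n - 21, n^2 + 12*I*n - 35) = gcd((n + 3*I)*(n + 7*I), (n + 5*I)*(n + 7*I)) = n + 7*I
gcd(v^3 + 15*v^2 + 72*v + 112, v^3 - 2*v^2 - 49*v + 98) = v + 7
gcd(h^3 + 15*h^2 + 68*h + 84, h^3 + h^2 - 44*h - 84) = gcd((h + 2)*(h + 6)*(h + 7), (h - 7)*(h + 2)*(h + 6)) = h^2 + 8*h + 12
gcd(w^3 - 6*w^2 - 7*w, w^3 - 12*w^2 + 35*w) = w^2 - 7*w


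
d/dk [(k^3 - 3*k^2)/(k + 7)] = k*(k*(3 - k) + 3*(k - 2)*(k + 7))/(k + 7)^2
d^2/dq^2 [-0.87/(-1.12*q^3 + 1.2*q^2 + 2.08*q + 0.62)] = ((2.088 - 5.8464*q)*(-1.12*q^3 + 1.2*q^2 + 2.08*q + 0.62) - 0.87*(-6.72*q^2 + 4.8*q + 4.16)*(-3.36*q^2 + 2.4*q + 2.08))/(-1.12*q^3 + 1.2*q^2 + 2.08*q + 0.62)^3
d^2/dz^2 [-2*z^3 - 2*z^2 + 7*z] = -12*z - 4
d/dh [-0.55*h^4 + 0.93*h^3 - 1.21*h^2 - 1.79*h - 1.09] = -2.2*h^3 + 2.79*h^2 - 2.42*h - 1.79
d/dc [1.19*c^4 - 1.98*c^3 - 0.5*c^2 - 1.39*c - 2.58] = 4.76*c^3 - 5.94*c^2 - 1.0*c - 1.39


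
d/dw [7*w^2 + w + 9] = 14*w + 1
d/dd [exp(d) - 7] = exp(d)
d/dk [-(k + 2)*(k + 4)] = -2*k - 6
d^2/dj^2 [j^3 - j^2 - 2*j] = 6*j - 2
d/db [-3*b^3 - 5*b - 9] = -9*b^2 - 5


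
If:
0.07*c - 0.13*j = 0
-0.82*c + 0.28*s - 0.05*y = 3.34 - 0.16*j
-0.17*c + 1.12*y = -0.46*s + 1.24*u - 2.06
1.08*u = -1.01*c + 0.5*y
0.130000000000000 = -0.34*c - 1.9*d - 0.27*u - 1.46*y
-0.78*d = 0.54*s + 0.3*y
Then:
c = -4.16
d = -1.99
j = -2.24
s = 1.47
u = 5.07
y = 2.54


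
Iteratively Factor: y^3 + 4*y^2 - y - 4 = (y + 4)*(y^2 - 1) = (y - 1)*(y + 4)*(y + 1)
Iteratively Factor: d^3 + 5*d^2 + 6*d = (d + 2)*(d^2 + 3*d) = d*(d + 2)*(d + 3)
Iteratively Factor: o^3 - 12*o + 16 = (o + 4)*(o^2 - 4*o + 4) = (o - 2)*(o + 4)*(o - 2)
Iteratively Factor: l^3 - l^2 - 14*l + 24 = (l + 4)*(l^2 - 5*l + 6) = (l - 2)*(l + 4)*(l - 3)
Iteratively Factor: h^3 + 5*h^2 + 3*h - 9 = (h - 1)*(h^2 + 6*h + 9) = (h - 1)*(h + 3)*(h + 3)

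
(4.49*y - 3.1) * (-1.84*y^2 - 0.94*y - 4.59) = -8.2616*y^3 + 1.4834*y^2 - 17.6951*y + 14.229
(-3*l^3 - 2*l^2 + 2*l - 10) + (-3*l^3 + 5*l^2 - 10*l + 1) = -6*l^3 + 3*l^2 - 8*l - 9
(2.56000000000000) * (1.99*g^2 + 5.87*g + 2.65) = 5.0944*g^2 + 15.0272*g + 6.784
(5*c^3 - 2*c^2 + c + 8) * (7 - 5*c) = -25*c^4 + 45*c^3 - 19*c^2 - 33*c + 56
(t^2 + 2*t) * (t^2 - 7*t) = t^4 - 5*t^3 - 14*t^2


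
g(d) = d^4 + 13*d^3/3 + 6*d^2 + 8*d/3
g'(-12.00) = -5181.33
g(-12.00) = 14080.00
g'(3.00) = 263.67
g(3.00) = 260.00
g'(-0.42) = -0.38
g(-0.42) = -0.35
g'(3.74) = 438.64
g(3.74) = 516.24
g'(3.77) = 447.00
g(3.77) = 529.53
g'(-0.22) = 0.61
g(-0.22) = -0.34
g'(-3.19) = -33.17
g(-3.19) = 15.44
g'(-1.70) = 0.18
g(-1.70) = -0.13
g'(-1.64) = 0.31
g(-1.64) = -0.12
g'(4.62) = 730.03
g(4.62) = 1023.28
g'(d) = 4*d^3 + 13*d^2 + 12*d + 8/3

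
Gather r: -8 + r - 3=r - 11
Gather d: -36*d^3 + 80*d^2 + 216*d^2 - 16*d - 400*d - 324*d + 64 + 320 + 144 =-36*d^3 + 296*d^2 - 740*d + 528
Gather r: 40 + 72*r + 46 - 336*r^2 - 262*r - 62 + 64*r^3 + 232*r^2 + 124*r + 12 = 64*r^3 - 104*r^2 - 66*r + 36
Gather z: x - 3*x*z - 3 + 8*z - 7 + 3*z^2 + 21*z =x + 3*z^2 + z*(29 - 3*x) - 10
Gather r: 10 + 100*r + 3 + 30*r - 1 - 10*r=120*r + 12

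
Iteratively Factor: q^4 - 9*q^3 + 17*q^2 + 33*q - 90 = (q - 5)*(q^3 - 4*q^2 - 3*q + 18) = (q - 5)*(q - 3)*(q^2 - q - 6) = (q - 5)*(q - 3)*(q + 2)*(q - 3)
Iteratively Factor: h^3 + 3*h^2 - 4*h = (h - 1)*(h^2 + 4*h) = (h - 1)*(h + 4)*(h)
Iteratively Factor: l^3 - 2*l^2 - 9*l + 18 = (l + 3)*(l^2 - 5*l + 6) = (l - 2)*(l + 3)*(l - 3)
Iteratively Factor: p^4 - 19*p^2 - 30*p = (p + 2)*(p^3 - 2*p^2 - 15*p) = (p - 5)*(p + 2)*(p^2 + 3*p) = (p - 5)*(p + 2)*(p + 3)*(p)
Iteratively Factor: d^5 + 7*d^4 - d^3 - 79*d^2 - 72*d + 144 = (d - 1)*(d^4 + 8*d^3 + 7*d^2 - 72*d - 144) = (d - 1)*(d + 4)*(d^3 + 4*d^2 - 9*d - 36) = (d - 1)*(d + 3)*(d + 4)*(d^2 + d - 12) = (d - 1)*(d + 3)*(d + 4)^2*(d - 3)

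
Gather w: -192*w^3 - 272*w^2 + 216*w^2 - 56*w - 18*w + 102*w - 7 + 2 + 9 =-192*w^3 - 56*w^2 + 28*w + 4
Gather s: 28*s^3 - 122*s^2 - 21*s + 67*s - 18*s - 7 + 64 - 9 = 28*s^3 - 122*s^2 + 28*s + 48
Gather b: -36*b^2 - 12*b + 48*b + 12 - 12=-36*b^2 + 36*b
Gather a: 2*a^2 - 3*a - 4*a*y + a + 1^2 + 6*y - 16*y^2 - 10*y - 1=2*a^2 + a*(-4*y - 2) - 16*y^2 - 4*y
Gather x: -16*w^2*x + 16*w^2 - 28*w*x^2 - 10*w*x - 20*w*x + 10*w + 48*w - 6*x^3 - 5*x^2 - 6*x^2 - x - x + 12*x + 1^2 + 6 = 16*w^2 + 58*w - 6*x^3 + x^2*(-28*w - 11) + x*(-16*w^2 - 30*w + 10) + 7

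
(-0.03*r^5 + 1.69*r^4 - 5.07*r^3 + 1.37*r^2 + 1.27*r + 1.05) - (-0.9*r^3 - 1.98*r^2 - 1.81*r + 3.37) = -0.03*r^5 + 1.69*r^4 - 4.17*r^3 + 3.35*r^2 + 3.08*r - 2.32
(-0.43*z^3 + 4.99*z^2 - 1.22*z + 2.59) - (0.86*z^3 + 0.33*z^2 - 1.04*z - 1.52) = -1.29*z^3 + 4.66*z^2 - 0.18*z + 4.11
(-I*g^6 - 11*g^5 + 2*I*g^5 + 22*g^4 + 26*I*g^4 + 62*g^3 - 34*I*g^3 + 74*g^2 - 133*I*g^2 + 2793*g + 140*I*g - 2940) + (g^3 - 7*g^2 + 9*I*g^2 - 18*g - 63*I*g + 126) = -I*g^6 - 11*g^5 + 2*I*g^5 + 22*g^4 + 26*I*g^4 + 63*g^3 - 34*I*g^3 + 67*g^2 - 124*I*g^2 + 2775*g + 77*I*g - 2814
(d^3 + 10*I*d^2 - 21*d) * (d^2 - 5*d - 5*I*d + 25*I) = d^5 - 5*d^4 + 5*I*d^4 + 29*d^3 - 25*I*d^3 - 145*d^2 + 105*I*d^2 - 525*I*d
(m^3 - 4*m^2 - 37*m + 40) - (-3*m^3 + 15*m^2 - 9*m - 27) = 4*m^3 - 19*m^2 - 28*m + 67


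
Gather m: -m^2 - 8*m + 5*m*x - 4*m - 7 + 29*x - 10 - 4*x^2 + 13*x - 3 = -m^2 + m*(5*x - 12) - 4*x^2 + 42*x - 20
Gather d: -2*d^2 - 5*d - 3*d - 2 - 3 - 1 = -2*d^2 - 8*d - 6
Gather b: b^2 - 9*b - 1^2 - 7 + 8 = b^2 - 9*b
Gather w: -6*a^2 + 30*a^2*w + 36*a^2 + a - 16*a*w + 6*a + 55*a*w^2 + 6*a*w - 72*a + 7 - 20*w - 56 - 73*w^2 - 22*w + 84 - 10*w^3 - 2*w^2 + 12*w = 30*a^2 - 65*a - 10*w^3 + w^2*(55*a - 75) + w*(30*a^2 - 10*a - 30) + 35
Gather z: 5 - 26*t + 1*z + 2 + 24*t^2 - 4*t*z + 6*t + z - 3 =24*t^2 - 20*t + z*(2 - 4*t) + 4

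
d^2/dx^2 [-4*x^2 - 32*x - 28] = -8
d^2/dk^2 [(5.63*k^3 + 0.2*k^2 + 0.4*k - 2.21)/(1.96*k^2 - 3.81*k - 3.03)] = (-2.8421709430404e-14*k^5 + 1.13686837721616e-13*k^4 + 236.382494*k^3 + 346.153398*k^2 + 423.404298*k - 95.973738)/(7.529536*k^6 - 43.909488*k^5 + 50.434524*k^4 + 80.454627*k^3 - 77.967657*k^2 - 104.937687*k - 27.818127)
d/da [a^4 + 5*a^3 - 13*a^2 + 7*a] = 4*a^3 + 15*a^2 - 26*a + 7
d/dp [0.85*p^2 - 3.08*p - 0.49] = 1.7*p - 3.08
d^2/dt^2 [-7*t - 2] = 0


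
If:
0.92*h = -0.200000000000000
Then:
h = -0.22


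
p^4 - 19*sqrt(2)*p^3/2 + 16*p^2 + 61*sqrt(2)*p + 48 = (p - 8*sqrt(2))*(p - 3*sqrt(2))*(p + sqrt(2)/2)*(p + sqrt(2))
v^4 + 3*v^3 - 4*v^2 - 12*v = v*(v - 2)*(v + 2)*(v + 3)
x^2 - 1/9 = (x - 1/3)*(x + 1/3)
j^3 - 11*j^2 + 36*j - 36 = (j - 6)*(j - 3)*(j - 2)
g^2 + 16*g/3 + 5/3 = (g + 1/3)*(g + 5)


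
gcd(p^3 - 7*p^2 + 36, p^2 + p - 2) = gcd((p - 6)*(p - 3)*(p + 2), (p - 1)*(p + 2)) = p + 2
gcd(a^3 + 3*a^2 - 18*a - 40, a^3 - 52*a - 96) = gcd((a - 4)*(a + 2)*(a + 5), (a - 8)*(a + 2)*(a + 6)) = a + 2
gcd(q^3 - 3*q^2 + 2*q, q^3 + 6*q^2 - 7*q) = q^2 - q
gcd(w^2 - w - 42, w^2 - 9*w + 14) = w - 7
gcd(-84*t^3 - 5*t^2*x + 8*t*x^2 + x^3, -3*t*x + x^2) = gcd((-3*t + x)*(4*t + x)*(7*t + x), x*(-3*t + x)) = -3*t + x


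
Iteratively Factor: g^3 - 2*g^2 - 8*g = (g - 4)*(g^2 + 2*g) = g*(g - 4)*(g + 2)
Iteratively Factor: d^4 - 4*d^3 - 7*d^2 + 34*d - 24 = (d - 4)*(d^3 - 7*d + 6) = (d - 4)*(d - 1)*(d^2 + d - 6) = (d - 4)*(d - 1)*(d + 3)*(d - 2)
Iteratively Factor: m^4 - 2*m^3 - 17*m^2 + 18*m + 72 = (m - 4)*(m^3 + 2*m^2 - 9*m - 18) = (m - 4)*(m - 3)*(m^2 + 5*m + 6) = (m - 4)*(m - 3)*(m + 2)*(m + 3)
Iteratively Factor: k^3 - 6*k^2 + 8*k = (k)*(k^2 - 6*k + 8) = k*(k - 2)*(k - 4)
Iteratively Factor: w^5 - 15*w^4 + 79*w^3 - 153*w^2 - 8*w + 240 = (w - 3)*(w^4 - 12*w^3 + 43*w^2 - 24*w - 80) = (w - 3)*(w + 1)*(w^3 - 13*w^2 + 56*w - 80) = (w - 4)*(w - 3)*(w + 1)*(w^2 - 9*w + 20) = (w - 5)*(w - 4)*(w - 3)*(w + 1)*(w - 4)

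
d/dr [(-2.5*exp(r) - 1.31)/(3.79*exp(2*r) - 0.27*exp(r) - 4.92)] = (9.475*exp(2*r) + 9.9298*exp(r) + 11.9463)*exp(r)/(14.3641*exp(4*r) - 2.0466*exp(3*r) - 37.2207*exp(2*r) + 2.6568*exp(r) + 24.2064)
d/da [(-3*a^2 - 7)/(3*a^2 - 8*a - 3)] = 4*(6*a^2 + 15*a - 14)/(9*a^4 - 48*a^3 + 46*a^2 + 48*a + 9)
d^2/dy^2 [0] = 0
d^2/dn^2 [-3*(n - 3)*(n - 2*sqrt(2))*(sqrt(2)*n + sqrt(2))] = -18*sqrt(2)*n + 12*sqrt(2) + 24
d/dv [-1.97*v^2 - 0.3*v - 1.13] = -3.94*v - 0.3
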